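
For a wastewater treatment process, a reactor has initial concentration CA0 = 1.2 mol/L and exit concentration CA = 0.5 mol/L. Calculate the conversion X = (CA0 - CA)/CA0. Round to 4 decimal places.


X = (CA0 - CA) / CA0
X = (1.2 - 0.5) / 1.2
X = 0.7 / 1.2
X = 0.5833


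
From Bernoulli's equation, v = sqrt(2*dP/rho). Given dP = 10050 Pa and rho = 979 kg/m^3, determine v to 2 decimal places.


v = sqrt(2*dP/rho)
v = sqrt(2*10050/979)
v = sqrt(20.531154)
v = 4.53 m/s


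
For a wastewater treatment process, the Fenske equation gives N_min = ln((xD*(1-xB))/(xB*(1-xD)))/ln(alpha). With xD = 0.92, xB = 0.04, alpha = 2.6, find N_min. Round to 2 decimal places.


N_min = ln((xD*(1-xB))/(xB*(1-xD))) / ln(alpha)
Numerator inside ln: 0.8832 / 0.0032 = 276.0
ln(276.0) = 5.620401
ln(alpha) = ln(2.6) = 0.955511
N_min = 5.620401 / 0.955511 = 5.88


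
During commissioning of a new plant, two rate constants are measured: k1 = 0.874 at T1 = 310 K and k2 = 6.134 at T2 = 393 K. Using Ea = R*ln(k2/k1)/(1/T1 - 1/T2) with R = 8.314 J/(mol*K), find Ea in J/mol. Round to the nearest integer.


Ea = R * ln(k2/k1) / (1/T1 - 1/T2)
ln(k2/k1) = ln(6.134/0.874) = 1.948522
1/T1 - 1/T2 = 1/310 - 1/393 = 0.00068127719
Ea = 8.314 * 1.948522 / 0.00068127719
Ea = 23779 J/mol


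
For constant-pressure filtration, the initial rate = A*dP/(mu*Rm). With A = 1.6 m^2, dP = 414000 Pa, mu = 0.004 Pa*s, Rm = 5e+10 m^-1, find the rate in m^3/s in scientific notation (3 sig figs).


rate = A * dP / (mu * Rm)
rate = 1.6 * 414000 / (0.004 * 5e+10)
rate = 662400.0 / 2.000e+08
rate = 3.31e-03 m^3/s


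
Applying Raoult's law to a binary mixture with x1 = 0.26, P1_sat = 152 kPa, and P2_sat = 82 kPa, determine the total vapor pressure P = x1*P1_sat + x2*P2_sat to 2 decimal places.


P = x1*P1_sat + x2*P2_sat
x2 = 1 - x1 = 1 - 0.26 = 0.74
P = 0.26*152 + 0.74*82
P = 39.52 + 60.68
P = 100.20 kPa


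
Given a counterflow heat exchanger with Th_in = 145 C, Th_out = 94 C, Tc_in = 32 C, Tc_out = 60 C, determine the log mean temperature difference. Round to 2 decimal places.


dT1 = Th_in - Tc_out = 145 - 60 = 85
dT2 = Th_out - Tc_in = 94 - 32 = 62
LMTD = (dT1 - dT2) / ln(dT1/dT2)
LMTD = (85 - 62) / ln(85/62)
LMTD = 72.90 K


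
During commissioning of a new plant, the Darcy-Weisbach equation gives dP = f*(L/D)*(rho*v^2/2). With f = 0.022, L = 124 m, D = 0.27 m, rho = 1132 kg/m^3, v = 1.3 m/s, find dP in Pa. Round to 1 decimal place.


dP = f * (L/D) * (rho*v^2/2)
dP = 0.022 * (124/0.27) * (1132*1.3^2/2)
L/D = 459.25925926
rho*v^2/2 = 1132*1.69/2 = 956.54
dP = 0.022 * 459.25925926 * 956.54
dP = 9664.6 Pa


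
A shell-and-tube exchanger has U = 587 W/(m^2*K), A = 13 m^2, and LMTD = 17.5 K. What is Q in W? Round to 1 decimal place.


Q = U * A * LMTD
Q = 587 * 13 * 17.5
Q = 133542.5 W


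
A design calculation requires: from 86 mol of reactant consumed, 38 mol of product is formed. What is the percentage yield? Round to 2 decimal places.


Yield = (moles product / moles consumed) * 100%
Yield = (38 / 86) * 100
Yield = 0.4419 * 100
Yield = 44.19%


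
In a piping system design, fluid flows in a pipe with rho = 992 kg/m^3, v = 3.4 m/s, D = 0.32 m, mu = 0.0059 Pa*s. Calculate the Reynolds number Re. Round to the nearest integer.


Re = rho * v * D / mu
Re = 992 * 3.4 * 0.32 / 0.0059
Re = 1079.296 / 0.0059
Re = 182932


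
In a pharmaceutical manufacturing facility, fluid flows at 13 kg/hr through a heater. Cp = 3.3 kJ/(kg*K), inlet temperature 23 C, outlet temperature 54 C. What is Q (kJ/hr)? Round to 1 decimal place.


Q = m_dot * Cp * (T2 - T1)
Q = 13 * 3.3 * (54 - 23)
Q = 13 * 3.3 * 31
Q = 1329.9 kJ/hr


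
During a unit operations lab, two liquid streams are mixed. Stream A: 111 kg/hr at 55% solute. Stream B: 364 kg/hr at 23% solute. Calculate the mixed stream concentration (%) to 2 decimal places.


Mass balance on solute: F1*x1 + F2*x2 = F3*x3
F3 = F1 + F2 = 111 + 364 = 475 kg/hr
x3 = (F1*x1 + F2*x2)/F3
x3 = (111*0.55 + 364*0.23) / 475
x3 = 30.48%


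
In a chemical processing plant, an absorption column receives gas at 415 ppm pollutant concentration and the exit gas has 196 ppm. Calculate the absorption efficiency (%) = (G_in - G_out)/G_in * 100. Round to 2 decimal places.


Efficiency = (G_in - G_out) / G_in * 100%
Efficiency = (415 - 196) / 415 * 100
Efficiency = 219 / 415 * 100
Efficiency = 52.77%


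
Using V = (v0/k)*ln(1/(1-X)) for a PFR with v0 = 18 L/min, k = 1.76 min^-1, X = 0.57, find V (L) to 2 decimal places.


V = (v0/k) * ln(1/(1-X))
V = (18/1.76) * ln(1/(1-0.57))
V = 10.227273 * ln(2.325581)
V = 10.227273 * 0.84397
V = 8.63 L


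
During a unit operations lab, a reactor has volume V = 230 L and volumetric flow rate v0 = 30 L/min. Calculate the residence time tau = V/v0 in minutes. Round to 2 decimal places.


tau = V / v0
tau = 230 / 30
tau = 7.67 min


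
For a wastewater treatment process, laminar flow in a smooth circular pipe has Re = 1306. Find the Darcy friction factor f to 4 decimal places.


f = 64 / Re
f = 64 / 1306
f = 0.0490


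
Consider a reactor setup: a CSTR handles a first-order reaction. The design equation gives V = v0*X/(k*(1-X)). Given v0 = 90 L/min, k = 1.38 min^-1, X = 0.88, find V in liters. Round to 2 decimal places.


V = v0 * X / (k * (1 - X))
V = 90 * 0.88 / (1.38 * (1 - 0.88))
V = 79.2 / (1.38 * 0.12)
V = 79.2 / 0.1656
V = 478.26 L


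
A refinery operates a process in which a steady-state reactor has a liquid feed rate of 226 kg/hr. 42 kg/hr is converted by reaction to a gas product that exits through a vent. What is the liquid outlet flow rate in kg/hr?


Steady-state mass balance on the main outlet: F_out = F_in - F_removed
F_out = 226 - 42
F_out = 184 kg/hr


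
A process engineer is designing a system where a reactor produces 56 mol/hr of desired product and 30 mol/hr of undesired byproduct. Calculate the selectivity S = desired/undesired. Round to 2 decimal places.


S = desired product rate / undesired product rate
S = 56 / 30
S = 1.87


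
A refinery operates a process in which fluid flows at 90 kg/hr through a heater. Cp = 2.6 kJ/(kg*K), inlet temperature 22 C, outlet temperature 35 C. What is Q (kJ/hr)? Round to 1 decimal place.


Q = m_dot * Cp * (T2 - T1)
Q = 90 * 2.6 * (35 - 22)
Q = 90 * 2.6 * 13
Q = 3042.0 kJ/hr


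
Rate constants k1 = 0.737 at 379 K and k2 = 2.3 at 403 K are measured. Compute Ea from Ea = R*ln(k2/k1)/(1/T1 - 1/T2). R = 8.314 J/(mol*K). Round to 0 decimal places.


Ea = R * ln(k2/k1) / (1/T1 - 1/T2)
ln(k2/k1) = ln(2.3/0.737) = 1.1380765
1/T1 - 1/T2 = 1/379 - 1/403 = 0.000157132849
Ea = 8.314 * 1.1380765 / 0.000157132849
Ea = 60216 J/mol


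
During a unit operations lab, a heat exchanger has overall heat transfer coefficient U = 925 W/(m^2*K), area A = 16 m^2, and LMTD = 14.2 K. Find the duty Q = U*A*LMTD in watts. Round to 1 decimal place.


Q = U * A * LMTD
Q = 925 * 16 * 14.2
Q = 210160.0 W


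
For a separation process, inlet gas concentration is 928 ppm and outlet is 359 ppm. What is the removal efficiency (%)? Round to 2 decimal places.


Efficiency = (G_in - G_out) / G_in * 100%
Efficiency = (928 - 359) / 928 * 100
Efficiency = 569 / 928 * 100
Efficiency = 61.31%


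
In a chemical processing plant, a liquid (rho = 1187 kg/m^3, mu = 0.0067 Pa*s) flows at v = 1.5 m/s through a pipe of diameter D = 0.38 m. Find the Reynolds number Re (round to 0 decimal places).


Re = rho * v * D / mu
Re = 1187 * 1.5 * 0.38 / 0.0067
Re = 676.59 / 0.0067
Re = 100984


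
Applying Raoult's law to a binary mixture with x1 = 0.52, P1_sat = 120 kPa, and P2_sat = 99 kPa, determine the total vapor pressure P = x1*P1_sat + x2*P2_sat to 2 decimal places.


P = x1*P1_sat + x2*P2_sat
x2 = 1 - x1 = 1 - 0.52 = 0.48
P = 0.52*120 + 0.48*99
P = 62.4 + 47.52
P = 109.92 kPa


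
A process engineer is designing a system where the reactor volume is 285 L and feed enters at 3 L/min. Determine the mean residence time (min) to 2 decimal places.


tau = V / v0
tau = 285 / 3
tau = 95.00 min


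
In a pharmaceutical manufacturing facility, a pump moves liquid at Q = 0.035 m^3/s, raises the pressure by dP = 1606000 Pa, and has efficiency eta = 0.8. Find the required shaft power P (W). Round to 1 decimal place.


P = Q * dP / eta
P = 0.035 * 1606000 / 0.8
P = 56210.0 / 0.8
P = 70262.5 W


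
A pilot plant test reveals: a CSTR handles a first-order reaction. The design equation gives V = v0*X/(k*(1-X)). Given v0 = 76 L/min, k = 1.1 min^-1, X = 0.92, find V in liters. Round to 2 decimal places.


V = v0 * X / (k * (1 - X))
V = 76 * 0.92 / (1.1 * (1 - 0.92))
V = 69.92 / (1.1 * 0.08)
V = 69.92 / 0.088
V = 794.55 L


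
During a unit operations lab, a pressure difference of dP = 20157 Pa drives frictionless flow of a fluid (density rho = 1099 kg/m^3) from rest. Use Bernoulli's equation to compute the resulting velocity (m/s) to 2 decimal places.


v = sqrt(2*dP/rho)
v = sqrt(2*20157/1099)
v = sqrt(36.682439)
v = 6.06 m/s


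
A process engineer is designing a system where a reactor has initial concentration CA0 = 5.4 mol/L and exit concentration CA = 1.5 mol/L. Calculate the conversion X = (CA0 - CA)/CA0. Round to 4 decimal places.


X = (CA0 - CA) / CA0
X = (5.4 - 1.5) / 5.4
X = 3.9 / 5.4
X = 0.7222


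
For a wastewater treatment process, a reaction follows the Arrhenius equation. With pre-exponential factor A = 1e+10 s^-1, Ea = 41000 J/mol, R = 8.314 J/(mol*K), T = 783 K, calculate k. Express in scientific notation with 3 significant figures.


k = A * exp(-Ea/(R*T))
k = 1e+10 * exp(-41000 / (8.314 * 783))
k = 1e+10 * exp(-6.298137)
k = 1.84e+07


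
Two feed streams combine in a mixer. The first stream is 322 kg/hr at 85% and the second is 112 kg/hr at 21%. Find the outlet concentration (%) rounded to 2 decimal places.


Mass balance on solute: F1*x1 + F2*x2 = F3*x3
F3 = F1 + F2 = 322 + 112 = 434 kg/hr
x3 = (F1*x1 + F2*x2)/F3
x3 = (322*0.85 + 112*0.21) / 434
x3 = 68.48%


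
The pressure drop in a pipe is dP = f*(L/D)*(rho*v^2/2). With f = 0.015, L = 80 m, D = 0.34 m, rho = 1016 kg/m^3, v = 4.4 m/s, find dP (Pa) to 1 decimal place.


dP = f * (L/D) * (rho*v^2/2)
dP = 0.015 * (80/0.34) * (1016*4.4^2/2)
L/D = 235.29411765
rho*v^2/2 = 1016*19.36/2 = 9834.88
dP = 0.015 * 235.29411765 * 9834.88
dP = 34711.3 Pa


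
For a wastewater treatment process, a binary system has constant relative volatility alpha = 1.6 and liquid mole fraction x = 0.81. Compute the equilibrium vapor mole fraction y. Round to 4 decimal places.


y = alpha*x / (1 + (alpha-1)*x)
y = 1.6*0.81 / (1 + (1.6-1)*0.81)
y = 1.296 / (1 + 0.486)
y = 1.296 / 1.486
y = 0.8721


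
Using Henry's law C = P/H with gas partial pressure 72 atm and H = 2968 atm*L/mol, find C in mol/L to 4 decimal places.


C = P / H
C = 72 / 2968
C = 0.0243 mol/L


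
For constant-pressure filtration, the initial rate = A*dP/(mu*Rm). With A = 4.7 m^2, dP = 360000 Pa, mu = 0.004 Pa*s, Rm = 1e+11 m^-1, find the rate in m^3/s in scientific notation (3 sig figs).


rate = A * dP / (mu * Rm)
rate = 4.7 * 360000 / (0.004 * 1e+11)
rate = 1692000.0 / 4.000e+08
rate = 4.23e-03 m^3/s


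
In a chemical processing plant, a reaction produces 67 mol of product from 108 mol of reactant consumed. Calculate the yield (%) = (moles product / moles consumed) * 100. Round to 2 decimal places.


Yield = (moles product / moles consumed) * 100%
Yield = (67 / 108) * 100
Yield = 0.6204 * 100
Yield = 62.04%


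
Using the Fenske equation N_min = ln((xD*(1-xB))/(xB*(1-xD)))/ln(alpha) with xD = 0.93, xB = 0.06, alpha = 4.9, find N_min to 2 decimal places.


N_min = ln((xD*(1-xB))/(xB*(1-xD))) / ln(alpha)
Numerator inside ln: 0.8742 / 0.0042 = 208.142857
ln(208.142857) = 5.338225
ln(alpha) = ln(4.9) = 1.589235
N_min = 5.338225 / 1.589235 = 3.36


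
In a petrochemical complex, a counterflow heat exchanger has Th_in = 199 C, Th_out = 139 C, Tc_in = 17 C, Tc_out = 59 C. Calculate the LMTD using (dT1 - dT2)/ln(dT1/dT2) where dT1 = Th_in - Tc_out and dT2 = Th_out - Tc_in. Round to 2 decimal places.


dT1 = Th_in - Tc_out = 199 - 59 = 140
dT2 = Th_out - Tc_in = 139 - 17 = 122
LMTD = (dT1 - dT2) / ln(dT1/dT2)
LMTD = (140 - 122) / ln(140/122)
LMTD = 130.79 K


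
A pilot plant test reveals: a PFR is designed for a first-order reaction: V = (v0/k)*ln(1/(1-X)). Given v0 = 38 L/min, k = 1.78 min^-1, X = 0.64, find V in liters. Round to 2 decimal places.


V = (v0/k) * ln(1/(1-X))
V = (38/1.78) * ln(1/(1-0.64))
V = 21.348315 * ln(2.777778)
V = 21.348315 * 1.021651
V = 21.81 L


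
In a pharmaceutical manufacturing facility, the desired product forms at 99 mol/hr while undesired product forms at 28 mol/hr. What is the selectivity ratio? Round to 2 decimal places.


S = desired product rate / undesired product rate
S = 99 / 28
S = 3.54


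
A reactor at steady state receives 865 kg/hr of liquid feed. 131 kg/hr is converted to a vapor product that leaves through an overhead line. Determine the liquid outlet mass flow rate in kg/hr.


Steady-state mass balance on the main outlet: F_out = F_in - F_removed
F_out = 865 - 131
F_out = 734 kg/hr


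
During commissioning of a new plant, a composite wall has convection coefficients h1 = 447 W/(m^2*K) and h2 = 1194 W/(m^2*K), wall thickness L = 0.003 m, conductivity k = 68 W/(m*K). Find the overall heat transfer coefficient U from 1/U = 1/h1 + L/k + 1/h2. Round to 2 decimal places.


1/U = 1/h1 + L/k + 1/h2
1/U = 1/447 + 0.003/68 + 1/1194
1/U = 0.0022371365 + 4.41176e-05 + 0.0008375209
1/U = 0.003118775
U = 320.64 W/(m^2*K)


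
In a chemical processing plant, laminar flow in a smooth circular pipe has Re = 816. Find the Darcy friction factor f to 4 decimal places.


f = 64 / Re
f = 64 / 816
f = 0.0784


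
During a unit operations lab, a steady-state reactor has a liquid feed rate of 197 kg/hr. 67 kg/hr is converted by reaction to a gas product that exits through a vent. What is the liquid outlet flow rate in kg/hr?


Steady-state mass balance on the main outlet: F_out = F_in - F_removed
F_out = 197 - 67
F_out = 130 kg/hr


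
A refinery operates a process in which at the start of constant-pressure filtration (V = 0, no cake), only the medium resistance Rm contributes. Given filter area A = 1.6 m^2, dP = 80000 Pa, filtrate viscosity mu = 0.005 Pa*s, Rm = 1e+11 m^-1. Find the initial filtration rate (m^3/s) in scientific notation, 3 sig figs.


rate = A * dP / (mu * Rm)
rate = 1.6 * 80000 / (0.005 * 1e+11)
rate = 128000.0 / 5.000e+08
rate = 2.56e-04 m^3/s


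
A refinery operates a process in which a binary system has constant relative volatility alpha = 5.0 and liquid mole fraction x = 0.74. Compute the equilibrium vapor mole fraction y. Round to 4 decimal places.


y = alpha*x / (1 + (alpha-1)*x)
y = 5.0*0.74 / (1 + (5.0-1)*0.74)
y = 3.7 / (1 + 2.96)
y = 3.7 / 3.96
y = 0.9343


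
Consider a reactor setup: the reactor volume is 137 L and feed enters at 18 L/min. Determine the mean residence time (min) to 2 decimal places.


tau = V / v0
tau = 137 / 18
tau = 7.61 min


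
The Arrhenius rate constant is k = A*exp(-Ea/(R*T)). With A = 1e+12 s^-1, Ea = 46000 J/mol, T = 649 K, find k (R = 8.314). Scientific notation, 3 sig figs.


k = A * exp(-Ea/(R*T))
k = 1e+12 * exp(-46000 / (8.314 * 649))
k = 1e+12 * exp(-8.525171)
k = 1.98e+08


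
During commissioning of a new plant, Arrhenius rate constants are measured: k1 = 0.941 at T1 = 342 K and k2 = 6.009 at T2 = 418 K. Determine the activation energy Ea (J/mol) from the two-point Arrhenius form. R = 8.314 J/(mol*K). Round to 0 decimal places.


Ea = R * ln(k2/k1) / (1/T1 - 1/T2)
ln(k2/k1) = ln(6.009/0.941) = 1.8540705
1/T1 - 1/T2 = 1/342 - 1/418 = 0.000531632111
Ea = 8.314 * 1.8540705 / 0.000531632111
Ea = 28995 J/mol


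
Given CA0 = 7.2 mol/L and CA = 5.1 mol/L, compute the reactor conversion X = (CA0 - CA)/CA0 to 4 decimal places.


X = (CA0 - CA) / CA0
X = (7.2 - 5.1) / 7.2
X = 2.1 / 7.2
X = 0.2917


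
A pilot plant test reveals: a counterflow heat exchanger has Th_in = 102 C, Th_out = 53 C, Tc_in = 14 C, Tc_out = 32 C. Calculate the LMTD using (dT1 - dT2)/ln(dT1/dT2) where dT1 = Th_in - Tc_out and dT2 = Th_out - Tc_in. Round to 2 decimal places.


dT1 = Th_in - Tc_out = 102 - 32 = 70
dT2 = Th_out - Tc_in = 53 - 14 = 39
LMTD = (dT1 - dT2) / ln(dT1/dT2)
LMTD = (70 - 39) / ln(70/39)
LMTD = 53.00 K


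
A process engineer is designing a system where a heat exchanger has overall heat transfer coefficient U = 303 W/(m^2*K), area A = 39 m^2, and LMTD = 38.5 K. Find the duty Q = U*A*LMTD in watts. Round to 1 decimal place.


Q = U * A * LMTD
Q = 303 * 39 * 38.5
Q = 454954.5 W


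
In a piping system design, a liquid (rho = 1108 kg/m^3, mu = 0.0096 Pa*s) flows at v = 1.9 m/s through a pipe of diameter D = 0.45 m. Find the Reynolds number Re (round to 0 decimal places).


Re = rho * v * D / mu
Re = 1108 * 1.9 * 0.45 / 0.0096
Re = 947.34 / 0.0096
Re = 98681


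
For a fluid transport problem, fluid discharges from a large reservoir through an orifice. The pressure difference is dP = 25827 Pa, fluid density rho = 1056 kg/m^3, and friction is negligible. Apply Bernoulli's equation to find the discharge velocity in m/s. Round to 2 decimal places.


v = sqrt(2*dP/rho)
v = sqrt(2*25827/1056)
v = sqrt(48.914773)
v = 6.99 m/s


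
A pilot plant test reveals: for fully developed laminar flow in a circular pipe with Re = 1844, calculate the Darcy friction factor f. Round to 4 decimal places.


f = 64 / Re
f = 64 / 1844
f = 0.0347


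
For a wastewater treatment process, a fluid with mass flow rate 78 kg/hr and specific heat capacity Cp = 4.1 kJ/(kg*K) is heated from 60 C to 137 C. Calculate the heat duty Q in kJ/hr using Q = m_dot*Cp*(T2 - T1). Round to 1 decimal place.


Q = m_dot * Cp * (T2 - T1)
Q = 78 * 4.1 * (137 - 60)
Q = 78 * 4.1 * 77
Q = 24624.6 kJ/hr


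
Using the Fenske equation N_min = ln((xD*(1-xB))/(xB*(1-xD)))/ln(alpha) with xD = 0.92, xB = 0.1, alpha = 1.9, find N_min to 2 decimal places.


N_min = ln((xD*(1-xB))/(xB*(1-xD))) / ln(alpha)
Numerator inside ln: 0.828 / 0.008 = 103.5
ln(103.5) = 4.639572
ln(alpha) = ln(1.9) = 0.641854
N_min = 4.639572 / 0.641854 = 7.23


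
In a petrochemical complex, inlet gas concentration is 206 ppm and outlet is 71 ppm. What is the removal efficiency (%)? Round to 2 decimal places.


Efficiency = (G_in - G_out) / G_in * 100%
Efficiency = (206 - 71) / 206 * 100
Efficiency = 135 / 206 * 100
Efficiency = 65.53%


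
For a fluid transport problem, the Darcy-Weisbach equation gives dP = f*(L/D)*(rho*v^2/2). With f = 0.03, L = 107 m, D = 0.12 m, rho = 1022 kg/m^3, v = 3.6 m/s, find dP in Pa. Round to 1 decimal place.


dP = f * (L/D) * (rho*v^2/2)
dP = 0.03 * (107/0.12) * (1022*3.6^2/2)
L/D = 891.66666667
rho*v^2/2 = 1022*12.96/2 = 6622.56
dP = 0.03 * 891.66666667 * 6622.56
dP = 177153.5 Pa


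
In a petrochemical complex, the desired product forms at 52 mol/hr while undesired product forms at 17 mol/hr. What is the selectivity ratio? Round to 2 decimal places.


S = desired product rate / undesired product rate
S = 52 / 17
S = 3.06


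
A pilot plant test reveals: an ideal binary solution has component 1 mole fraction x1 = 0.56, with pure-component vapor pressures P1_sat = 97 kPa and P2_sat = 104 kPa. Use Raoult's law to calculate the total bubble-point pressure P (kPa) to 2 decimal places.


P = x1*P1_sat + x2*P2_sat
x2 = 1 - x1 = 1 - 0.56 = 0.44
P = 0.56*97 + 0.44*104
P = 54.32 + 45.76
P = 100.08 kPa


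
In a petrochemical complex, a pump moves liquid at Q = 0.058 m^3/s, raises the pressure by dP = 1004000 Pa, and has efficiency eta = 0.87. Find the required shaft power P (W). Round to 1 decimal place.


P = Q * dP / eta
P = 0.058 * 1004000 / 0.87
P = 58232.0 / 0.87
P = 66933.3 W


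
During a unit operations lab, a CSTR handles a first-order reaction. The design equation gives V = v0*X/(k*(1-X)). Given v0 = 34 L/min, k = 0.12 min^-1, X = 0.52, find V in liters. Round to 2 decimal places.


V = v0 * X / (k * (1 - X))
V = 34 * 0.52 / (0.12 * (1 - 0.52))
V = 17.68 / (0.12 * 0.48)
V = 17.68 / 0.0576
V = 306.94 L


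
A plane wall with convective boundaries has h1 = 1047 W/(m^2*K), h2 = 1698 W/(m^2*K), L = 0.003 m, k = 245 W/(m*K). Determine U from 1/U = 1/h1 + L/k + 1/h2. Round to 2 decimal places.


1/U = 1/h1 + L/k + 1/h2
1/U = 1/1047 + 0.003/245 + 1/1698
1/U = 0.0009551098 + 1.22449e-05 + 0.0005889282
1/U = 0.0015562829
U = 642.56 W/(m^2*K)


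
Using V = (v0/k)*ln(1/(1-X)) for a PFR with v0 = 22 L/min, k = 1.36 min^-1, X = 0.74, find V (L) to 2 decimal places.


V = (v0/k) * ln(1/(1-X))
V = (22/1.36) * ln(1/(1-0.74))
V = 16.176471 * ln(3.846154)
V = 16.176471 * 1.347074
V = 21.79 L


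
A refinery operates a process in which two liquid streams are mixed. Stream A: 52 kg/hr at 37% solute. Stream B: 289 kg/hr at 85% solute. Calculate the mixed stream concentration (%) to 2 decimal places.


Mass balance on solute: F1*x1 + F2*x2 = F3*x3
F3 = F1 + F2 = 52 + 289 = 341 kg/hr
x3 = (F1*x1 + F2*x2)/F3
x3 = (52*0.37 + 289*0.85) / 341
x3 = 77.68%


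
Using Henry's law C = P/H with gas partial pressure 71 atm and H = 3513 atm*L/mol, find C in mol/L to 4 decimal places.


C = P / H
C = 71 / 3513
C = 0.0202 mol/L


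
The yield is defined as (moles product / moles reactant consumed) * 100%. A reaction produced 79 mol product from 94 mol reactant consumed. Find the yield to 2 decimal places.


Yield = (moles product / moles consumed) * 100%
Yield = (79 / 94) * 100
Yield = 0.8404 * 100
Yield = 84.04%


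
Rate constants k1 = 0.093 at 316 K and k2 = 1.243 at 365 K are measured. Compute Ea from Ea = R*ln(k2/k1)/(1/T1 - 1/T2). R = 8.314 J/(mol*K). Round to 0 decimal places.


Ea = R * ln(k2/k1) / (1/T1 - 1/T2)
ln(k2/k1) = ln(1.243/0.093) = 2.5926836
1/T1 - 1/T2 = 1/316 - 1/365 = 0.000424830935
Ea = 8.314 * 2.5926836 / 0.000424830935
Ea = 50739 J/mol


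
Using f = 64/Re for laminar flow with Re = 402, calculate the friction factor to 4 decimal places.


f = 64 / Re
f = 64 / 402
f = 0.1592


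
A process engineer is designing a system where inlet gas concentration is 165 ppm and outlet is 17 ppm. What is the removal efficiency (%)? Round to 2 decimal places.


Efficiency = (G_in - G_out) / G_in * 100%
Efficiency = (165 - 17) / 165 * 100
Efficiency = 148 / 165 * 100
Efficiency = 89.70%


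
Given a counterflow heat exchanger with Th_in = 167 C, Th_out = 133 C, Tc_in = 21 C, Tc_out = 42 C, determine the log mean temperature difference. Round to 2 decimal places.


dT1 = Th_in - Tc_out = 167 - 42 = 125
dT2 = Th_out - Tc_in = 133 - 21 = 112
LMTD = (dT1 - dT2) / ln(dT1/dT2)
LMTD = (125 - 112) / ln(125/112)
LMTD = 118.38 K


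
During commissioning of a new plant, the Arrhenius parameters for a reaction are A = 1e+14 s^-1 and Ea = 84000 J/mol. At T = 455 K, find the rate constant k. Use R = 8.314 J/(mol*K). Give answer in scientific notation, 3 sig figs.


k = A * exp(-Ea/(R*T))
k = 1e+14 * exp(-84000 / (8.314 * 455))
k = 1e+14 * exp(-22.205363)
k = 2.27e+04


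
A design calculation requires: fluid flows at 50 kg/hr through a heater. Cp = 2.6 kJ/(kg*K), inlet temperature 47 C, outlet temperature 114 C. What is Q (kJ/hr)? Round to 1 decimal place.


Q = m_dot * Cp * (T2 - T1)
Q = 50 * 2.6 * (114 - 47)
Q = 50 * 2.6 * 67
Q = 8710.0 kJ/hr


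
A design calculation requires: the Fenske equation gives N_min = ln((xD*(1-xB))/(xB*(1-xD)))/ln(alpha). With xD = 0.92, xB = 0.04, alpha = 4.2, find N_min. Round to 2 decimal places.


N_min = ln((xD*(1-xB))/(xB*(1-xD))) / ln(alpha)
Numerator inside ln: 0.8832 / 0.0032 = 276.0
ln(276.0) = 5.620401
ln(alpha) = ln(4.2) = 1.435085
N_min = 5.620401 / 1.435085 = 3.92


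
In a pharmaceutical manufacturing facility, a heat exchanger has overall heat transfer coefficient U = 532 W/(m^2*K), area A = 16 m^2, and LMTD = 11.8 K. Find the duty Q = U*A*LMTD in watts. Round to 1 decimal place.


Q = U * A * LMTD
Q = 532 * 16 * 11.8
Q = 100441.6 W


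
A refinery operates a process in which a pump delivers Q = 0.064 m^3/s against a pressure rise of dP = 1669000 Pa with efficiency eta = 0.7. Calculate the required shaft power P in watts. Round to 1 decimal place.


P = Q * dP / eta
P = 0.064 * 1669000 / 0.7
P = 106816.0 / 0.7
P = 152594.3 W


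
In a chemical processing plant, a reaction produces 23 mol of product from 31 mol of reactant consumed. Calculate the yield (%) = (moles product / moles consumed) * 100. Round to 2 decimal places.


Yield = (moles product / moles consumed) * 100%
Yield = (23 / 31) * 100
Yield = 0.7419 * 100
Yield = 74.19%


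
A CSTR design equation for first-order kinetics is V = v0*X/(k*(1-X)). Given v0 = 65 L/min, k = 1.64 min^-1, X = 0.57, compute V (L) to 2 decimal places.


V = v0 * X / (k * (1 - X))
V = 65 * 0.57 / (1.64 * (1 - 0.57))
V = 37.05 / (1.64 * 0.43)
V = 37.05 / 0.7052
V = 52.54 L


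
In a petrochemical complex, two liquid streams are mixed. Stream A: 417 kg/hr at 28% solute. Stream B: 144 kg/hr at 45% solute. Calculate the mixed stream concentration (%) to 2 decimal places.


Mass balance on solute: F1*x1 + F2*x2 = F3*x3
F3 = F1 + F2 = 417 + 144 = 561 kg/hr
x3 = (F1*x1 + F2*x2)/F3
x3 = (417*0.28 + 144*0.45) / 561
x3 = 32.36%


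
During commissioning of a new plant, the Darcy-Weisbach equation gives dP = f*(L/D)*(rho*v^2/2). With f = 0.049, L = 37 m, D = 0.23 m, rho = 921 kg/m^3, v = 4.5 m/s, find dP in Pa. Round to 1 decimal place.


dP = f * (L/D) * (rho*v^2/2)
dP = 0.049 * (37/0.23) * (921*4.5^2/2)
L/D = 160.86956522
rho*v^2/2 = 921*20.25/2 = 9325.125
dP = 0.049 * 160.86956522 * 9325.125
dP = 73506.3 Pa


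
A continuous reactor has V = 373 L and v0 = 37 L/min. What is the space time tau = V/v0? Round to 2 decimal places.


tau = V / v0
tau = 373 / 37
tau = 10.08 min


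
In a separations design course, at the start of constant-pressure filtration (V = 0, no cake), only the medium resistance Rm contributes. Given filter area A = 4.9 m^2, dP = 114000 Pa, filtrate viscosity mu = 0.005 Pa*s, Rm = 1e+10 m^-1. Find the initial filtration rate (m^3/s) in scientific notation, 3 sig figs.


rate = A * dP / (mu * Rm)
rate = 4.9 * 114000 / (0.005 * 1e+10)
rate = 558600.0 / 5.000e+07
rate = 1.12e-02 m^3/s


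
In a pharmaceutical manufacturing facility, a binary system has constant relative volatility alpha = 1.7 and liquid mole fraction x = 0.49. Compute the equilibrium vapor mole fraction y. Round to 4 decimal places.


y = alpha*x / (1 + (alpha-1)*x)
y = 1.7*0.49 / (1 + (1.7-1)*0.49)
y = 0.833 / (1 + 0.343)
y = 0.833 / 1.343
y = 0.6203


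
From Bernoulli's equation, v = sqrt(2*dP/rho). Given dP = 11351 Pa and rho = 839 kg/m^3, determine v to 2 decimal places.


v = sqrt(2*dP/rho)
v = sqrt(2*11351/839)
v = sqrt(27.058403)
v = 5.20 m/s


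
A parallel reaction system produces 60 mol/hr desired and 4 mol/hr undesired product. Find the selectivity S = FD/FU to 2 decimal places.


S = desired product rate / undesired product rate
S = 60 / 4
S = 15.00


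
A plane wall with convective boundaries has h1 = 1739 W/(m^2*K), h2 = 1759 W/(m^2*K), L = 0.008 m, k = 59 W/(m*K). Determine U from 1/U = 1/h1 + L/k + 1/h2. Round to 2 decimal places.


1/U = 1/h1 + L/k + 1/h2
1/U = 1/1739 + 0.008/59 + 1/1759
1/U = 0.0005750431 + 0.0001355932 + 0.0005685048
1/U = 0.0012791411
U = 781.77 W/(m^2*K)


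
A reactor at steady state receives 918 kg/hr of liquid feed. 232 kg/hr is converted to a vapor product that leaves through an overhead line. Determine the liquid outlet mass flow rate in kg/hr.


Steady-state mass balance on the main outlet: F_out = F_in - F_removed
F_out = 918 - 232
F_out = 686 kg/hr


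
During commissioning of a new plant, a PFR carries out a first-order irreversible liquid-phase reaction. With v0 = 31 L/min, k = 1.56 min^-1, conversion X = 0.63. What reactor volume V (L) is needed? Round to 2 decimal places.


V = (v0/k) * ln(1/(1-X))
V = (31/1.56) * ln(1/(1-0.63))
V = 19.871795 * ln(2.702703)
V = 19.871795 * 0.994252
V = 19.76 L


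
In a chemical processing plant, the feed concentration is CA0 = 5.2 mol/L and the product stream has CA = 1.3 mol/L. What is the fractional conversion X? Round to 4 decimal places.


X = (CA0 - CA) / CA0
X = (5.2 - 1.3) / 5.2
X = 3.9 / 5.2
X = 0.7500


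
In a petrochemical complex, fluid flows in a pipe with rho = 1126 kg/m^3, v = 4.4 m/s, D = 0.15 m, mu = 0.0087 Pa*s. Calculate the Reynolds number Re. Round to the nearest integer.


Re = rho * v * D / mu
Re = 1126 * 4.4 * 0.15 / 0.0087
Re = 743.16 / 0.0087
Re = 85421


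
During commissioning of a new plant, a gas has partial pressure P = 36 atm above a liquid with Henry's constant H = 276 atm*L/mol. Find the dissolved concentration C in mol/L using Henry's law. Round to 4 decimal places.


C = P / H
C = 36 / 276
C = 0.1304 mol/L


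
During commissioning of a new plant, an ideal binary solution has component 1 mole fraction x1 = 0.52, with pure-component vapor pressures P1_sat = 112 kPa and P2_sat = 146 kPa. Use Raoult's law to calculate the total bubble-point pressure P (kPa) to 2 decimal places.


P = x1*P1_sat + x2*P2_sat
x2 = 1 - x1 = 1 - 0.52 = 0.48
P = 0.52*112 + 0.48*146
P = 58.24 + 70.08
P = 128.32 kPa


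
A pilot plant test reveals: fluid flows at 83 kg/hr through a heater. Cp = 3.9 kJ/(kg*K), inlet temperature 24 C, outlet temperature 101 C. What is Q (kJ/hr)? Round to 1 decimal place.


Q = m_dot * Cp * (T2 - T1)
Q = 83 * 3.9 * (101 - 24)
Q = 83 * 3.9 * 77
Q = 24924.9 kJ/hr


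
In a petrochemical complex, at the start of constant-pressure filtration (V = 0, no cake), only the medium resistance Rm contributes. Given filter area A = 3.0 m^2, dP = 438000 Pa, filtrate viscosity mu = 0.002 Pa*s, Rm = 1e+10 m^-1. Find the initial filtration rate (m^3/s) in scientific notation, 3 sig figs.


rate = A * dP / (mu * Rm)
rate = 3.0 * 438000 / (0.002 * 1e+10)
rate = 1314000.0 / 2.000e+07
rate = 6.57e-02 m^3/s


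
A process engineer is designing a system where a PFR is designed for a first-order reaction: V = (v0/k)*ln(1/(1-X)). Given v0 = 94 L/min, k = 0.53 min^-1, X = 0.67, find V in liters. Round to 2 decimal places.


V = (v0/k) * ln(1/(1-X))
V = (94/0.53) * ln(1/(1-0.67))
V = 177.358491 * ln(3.030303)
V = 177.358491 * 1.108663
V = 196.63 L


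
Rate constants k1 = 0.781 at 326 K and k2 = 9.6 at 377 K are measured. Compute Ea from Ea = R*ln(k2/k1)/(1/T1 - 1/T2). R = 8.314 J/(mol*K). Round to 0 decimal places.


Ea = R * ln(k2/k1) / (1/T1 - 1/T2)
ln(k2/k1) = ln(9.6/0.781) = 2.5089432
1/T1 - 1/T2 = 1/326 - 1/377 = 0.000414964769
Ea = 8.314 * 2.5089432 / 0.000414964769
Ea = 50268 J/mol


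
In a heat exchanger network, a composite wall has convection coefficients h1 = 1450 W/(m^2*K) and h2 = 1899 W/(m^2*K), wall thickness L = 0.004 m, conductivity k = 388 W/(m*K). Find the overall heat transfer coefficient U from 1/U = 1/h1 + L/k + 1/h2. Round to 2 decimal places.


1/U = 1/h1 + L/k + 1/h2
1/U = 1/1450 + 0.004/388 + 1/1899
1/U = 0.0006896552 + 1.03093e-05 + 0.0005265929
1/U = 0.0012265574
U = 815.29 W/(m^2*K)


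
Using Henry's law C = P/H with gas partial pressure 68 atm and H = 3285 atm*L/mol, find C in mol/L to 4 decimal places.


C = P / H
C = 68 / 3285
C = 0.0207 mol/L


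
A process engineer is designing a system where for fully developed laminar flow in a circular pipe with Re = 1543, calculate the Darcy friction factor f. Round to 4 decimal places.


f = 64 / Re
f = 64 / 1543
f = 0.0415


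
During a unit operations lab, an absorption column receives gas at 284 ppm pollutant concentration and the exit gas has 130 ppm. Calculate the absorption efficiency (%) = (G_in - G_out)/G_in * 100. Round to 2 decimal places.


Efficiency = (G_in - G_out) / G_in * 100%
Efficiency = (284 - 130) / 284 * 100
Efficiency = 154 / 284 * 100
Efficiency = 54.23%


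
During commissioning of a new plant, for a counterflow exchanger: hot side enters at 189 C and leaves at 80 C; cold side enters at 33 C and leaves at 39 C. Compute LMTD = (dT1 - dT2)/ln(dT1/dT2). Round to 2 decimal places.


dT1 = Th_in - Tc_out = 189 - 39 = 150
dT2 = Th_out - Tc_in = 80 - 33 = 47
LMTD = (dT1 - dT2) / ln(dT1/dT2)
LMTD = (150 - 47) / ln(150/47)
LMTD = 88.76 K


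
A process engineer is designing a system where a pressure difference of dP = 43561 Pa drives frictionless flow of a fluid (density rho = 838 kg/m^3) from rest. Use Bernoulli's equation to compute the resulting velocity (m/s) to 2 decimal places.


v = sqrt(2*dP/rho)
v = sqrt(2*43561/838)
v = sqrt(103.9642)
v = 10.20 m/s


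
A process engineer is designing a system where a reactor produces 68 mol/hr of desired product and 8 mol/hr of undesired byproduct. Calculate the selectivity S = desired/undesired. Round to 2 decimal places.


S = desired product rate / undesired product rate
S = 68 / 8
S = 8.50


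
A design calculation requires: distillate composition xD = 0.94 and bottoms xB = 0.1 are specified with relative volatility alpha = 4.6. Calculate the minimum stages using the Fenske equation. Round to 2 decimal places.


N_min = ln((xD*(1-xB))/(xB*(1-xD))) / ln(alpha)
Numerator inside ln: 0.846 / 0.006 = 141.0
ln(141.0) = 4.94876
ln(alpha) = ln(4.6) = 1.526056
N_min = 4.94876 / 1.526056 = 3.24


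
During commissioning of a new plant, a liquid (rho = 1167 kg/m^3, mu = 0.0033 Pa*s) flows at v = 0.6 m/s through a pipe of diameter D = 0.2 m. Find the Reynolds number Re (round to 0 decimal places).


Re = rho * v * D / mu
Re = 1167 * 0.6 * 0.2 / 0.0033
Re = 140.04 / 0.0033
Re = 42436


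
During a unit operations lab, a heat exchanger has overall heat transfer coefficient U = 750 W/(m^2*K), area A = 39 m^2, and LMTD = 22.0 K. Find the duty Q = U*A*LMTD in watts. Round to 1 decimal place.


Q = U * A * LMTD
Q = 750 * 39 * 22.0
Q = 643500.0 W


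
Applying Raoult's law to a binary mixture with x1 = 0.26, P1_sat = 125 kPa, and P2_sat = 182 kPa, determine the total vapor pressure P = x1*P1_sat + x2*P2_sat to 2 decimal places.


P = x1*P1_sat + x2*P2_sat
x2 = 1 - x1 = 1 - 0.26 = 0.74
P = 0.26*125 + 0.74*182
P = 32.5 + 134.68
P = 167.18 kPa


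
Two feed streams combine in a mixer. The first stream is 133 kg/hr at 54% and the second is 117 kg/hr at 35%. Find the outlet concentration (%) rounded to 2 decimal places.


Mass balance on solute: F1*x1 + F2*x2 = F3*x3
F3 = F1 + F2 = 133 + 117 = 250 kg/hr
x3 = (F1*x1 + F2*x2)/F3
x3 = (133*0.54 + 117*0.35) / 250
x3 = 45.11%


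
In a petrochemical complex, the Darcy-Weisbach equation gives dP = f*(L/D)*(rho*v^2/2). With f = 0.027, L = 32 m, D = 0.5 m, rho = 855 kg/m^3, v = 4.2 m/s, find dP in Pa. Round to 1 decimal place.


dP = f * (L/D) * (rho*v^2/2)
dP = 0.027 * (32/0.5) * (855*4.2^2/2)
L/D = 64.0
rho*v^2/2 = 855*17.64/2 = 7541.1
dP = 0.027 * 64.0 * 7541.1
dP = 13031.0 Pa


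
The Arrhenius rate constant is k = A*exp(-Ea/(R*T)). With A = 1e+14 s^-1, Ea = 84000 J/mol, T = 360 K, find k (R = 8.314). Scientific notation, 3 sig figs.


k = A * exp(-Ea/(R*T))
k = 1e+14 * exp(-84000 / (8.314 * 360))
k = 1e+14 * exp(-28.065111)
k = 6.48e+01


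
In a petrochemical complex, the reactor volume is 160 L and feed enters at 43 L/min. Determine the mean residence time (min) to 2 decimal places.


tau = V / v0
tau = 160 / 43
tau = 3.72 min


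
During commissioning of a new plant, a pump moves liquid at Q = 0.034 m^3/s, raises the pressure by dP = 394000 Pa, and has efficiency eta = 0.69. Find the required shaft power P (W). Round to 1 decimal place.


P = Q * dP / eta
P = 0.034 * 394000 / 0.69
P = 13396.0 / 0.69
P = 19414.5 W


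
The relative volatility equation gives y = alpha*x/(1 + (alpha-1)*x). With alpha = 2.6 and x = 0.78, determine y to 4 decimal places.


y = alpha*x / (1 + (alpha-1)*x)
y = 2.6*0.78 / (1 + (2.6-1)*0.78)
y = 2.028 / (1 + 1.248)
y = 2.028 / 2.248
y = 0.9021


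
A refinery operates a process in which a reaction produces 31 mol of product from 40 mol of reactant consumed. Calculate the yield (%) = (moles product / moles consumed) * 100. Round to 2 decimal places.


Yield = (moles product / moles consumed) * 100%
Yield = (31 / 40) * 100
Yield = 0.775 * 100
Yield = 77.50%


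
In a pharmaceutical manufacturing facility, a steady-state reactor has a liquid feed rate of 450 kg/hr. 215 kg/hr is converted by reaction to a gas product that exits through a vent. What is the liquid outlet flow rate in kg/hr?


Steady-state mass balance on the main outlet: F_out = F_in - F_removed
F_out = 450 - 215
F_out = 235 kg/hr


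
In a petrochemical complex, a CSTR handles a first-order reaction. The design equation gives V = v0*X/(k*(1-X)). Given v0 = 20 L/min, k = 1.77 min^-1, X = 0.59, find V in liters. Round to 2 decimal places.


V = v0 * X / (k * (1 - X))
V = 20 * 0.59 / (1.77 * (1 - 0.59))
V = 11.8 / (1.77 * 0.41)
V = 11.8 / 0.7257
V = 16.26 L


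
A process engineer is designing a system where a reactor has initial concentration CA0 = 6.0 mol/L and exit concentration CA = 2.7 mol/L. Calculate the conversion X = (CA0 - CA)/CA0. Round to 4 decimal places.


X = (CA0 - CA) / CA0
X = (6.0 - 2.7) / 6.0
X = 3.3 / 6.0
X = 0.5500


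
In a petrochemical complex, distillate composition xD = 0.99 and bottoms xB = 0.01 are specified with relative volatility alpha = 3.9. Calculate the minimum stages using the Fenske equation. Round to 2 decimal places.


N_min = ln((xD*(1-xB))/(xB*(1-xD))) / ln(alpha)
Numerator inside ln: 0.9801 / 0.0001 = 9801.0
ln(9801.0) = 9.19024
ln(alpha) = ln(3.9) = 1.360977
N_min = 9.19024 / 1.360977 = 6.75


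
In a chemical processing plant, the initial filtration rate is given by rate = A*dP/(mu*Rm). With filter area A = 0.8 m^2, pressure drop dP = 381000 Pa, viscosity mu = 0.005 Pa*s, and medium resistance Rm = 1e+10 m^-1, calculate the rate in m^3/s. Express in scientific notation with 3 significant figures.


rate = A * dP / (mu * Rm)
rate = 0.8 * 381000 / (0.005 * 1e+10)
rate = 304800.0 / 5.000e+07
rate = 6.10e-03 m^3/s


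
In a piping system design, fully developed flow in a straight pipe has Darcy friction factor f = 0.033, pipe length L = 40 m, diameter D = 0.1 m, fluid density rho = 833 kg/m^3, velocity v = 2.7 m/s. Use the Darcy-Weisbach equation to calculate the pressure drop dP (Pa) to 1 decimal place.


dP = f * (L/D) * (rho*v^2/2)
dP = 0.033 * (40/0.1) * (833*2.7^2/2)
L/D = 400.0
rho*v^2/2 = 833*7.29/2 = 3036.285
dP = 0.033 * 400.0 * 3036.285
dP = 40079.0 Pa


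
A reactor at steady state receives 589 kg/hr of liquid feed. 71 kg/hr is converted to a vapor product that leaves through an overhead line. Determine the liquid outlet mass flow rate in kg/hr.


Steady-state mass balance on the main outlet: F_out = F_in - F_removed
F_out = 589 - 71
F_out = 518 kg/hr


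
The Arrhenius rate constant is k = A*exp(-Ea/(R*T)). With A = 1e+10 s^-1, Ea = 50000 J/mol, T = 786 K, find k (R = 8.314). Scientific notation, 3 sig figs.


k = A * exp(-Ea/(R*T))
k = 1e+10 * exp(-50000 / (8.314 * 786))
k = 1e+10 * exp(-7.651339)
k = 4.75e+06


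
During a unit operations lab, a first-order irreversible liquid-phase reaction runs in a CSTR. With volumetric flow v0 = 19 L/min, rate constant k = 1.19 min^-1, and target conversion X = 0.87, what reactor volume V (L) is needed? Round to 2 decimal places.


V = v0 * X / (k * (1 - X))
V = 19 * 0.87 / (1.19 * (1 - 0.87))
V = 16.53 / (1.19 * 0.13)
V = 16.53 / 0.1547
V = 106.85 L


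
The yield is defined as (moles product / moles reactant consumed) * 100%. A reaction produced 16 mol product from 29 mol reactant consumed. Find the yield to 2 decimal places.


Yield = (moles product / moles consumed) * 100%
Yield = (16 / 29) * 100
Yield = 0.5517 * 100
Yield = 55.17%


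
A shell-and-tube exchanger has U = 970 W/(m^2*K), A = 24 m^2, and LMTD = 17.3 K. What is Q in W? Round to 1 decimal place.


Q = U * A * LMTD
Q = 970 * 24 * 17.3
Q = 402744.0 W
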